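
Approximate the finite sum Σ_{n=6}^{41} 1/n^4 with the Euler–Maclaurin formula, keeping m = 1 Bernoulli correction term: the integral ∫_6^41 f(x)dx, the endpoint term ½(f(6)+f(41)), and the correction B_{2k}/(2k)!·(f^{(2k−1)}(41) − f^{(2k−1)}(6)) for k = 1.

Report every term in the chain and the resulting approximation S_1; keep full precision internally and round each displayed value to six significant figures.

S_1 ≈ 0.00196722

∫_6^41 1/x^4 dx evaluates to 0.00153837.
Endpoint term: (f(6) + f(41))/2 = (0.000771605 + 3.53887e-07)/2 = 0.000385979.
So far: 0.00192435.
Order-1 term: 1/12 · (-3.45256e-08 − (-0.000514403)) = 4.28641e-05.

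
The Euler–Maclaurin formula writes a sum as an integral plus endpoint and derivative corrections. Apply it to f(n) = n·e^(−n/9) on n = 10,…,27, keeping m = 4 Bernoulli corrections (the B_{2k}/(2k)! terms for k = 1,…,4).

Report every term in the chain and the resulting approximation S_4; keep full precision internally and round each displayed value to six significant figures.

S_4 ≈ 42.4738

Integral: ∫_10^27 x·e^(−x/9) dx = 40.1610.
Boundary: ½(f(10) + f(27)) = ½(3.29193 + 1.34425) = 2.31809.
Integral + boundary = 42.4791.
Correction k=1: B_{2}/2! · (f^{(1)}(27) − f^{(1)}(10)) = 1/12 · (-0.0995741 − (-0.0365770)) = -0.00524976.
Running total after k=1: 42.4738.
Correction k=2: B_{4}/4! · (f^{(3)}(27) − f^{(3)}(10)) = −1/720 · (0.00000 − 0.00767665) = 1.06620e-05.
Running total after k=2: 42.4738.
Correction k=3: B_{6}/6! · (f^{(5)}(27) − f^{(5)}(10)) = 1/30240 · (1.51767e-05 − 0.000195122) = -5.95057e-09.
Running total after k=3: 42.4738.
Correction k=4: B_{8}/8! · (f^{(7)}(27) − f^{(7)}(10)) = −1/1209600 · (3.74733e-07 − 3.64778e-06) = 2.70589e-12.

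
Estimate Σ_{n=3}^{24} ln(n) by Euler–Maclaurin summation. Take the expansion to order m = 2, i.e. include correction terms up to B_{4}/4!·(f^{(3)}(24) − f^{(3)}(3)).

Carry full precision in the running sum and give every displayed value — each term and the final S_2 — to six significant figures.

S_2 ≈ 54.0916

The integral term ∫_3^24 ln(x) dx = 51.9775.
Boundary: ½(f(3) + f(24)) = ½(1.09861 + 3.17805) = 2.13833.
So far: 54.1158.
Correction k=1: B_{2}/2! · (f^{(1)}(24) − f^{(1)}(3)) = 1/12 · (0.0416667 − 0.333333) = -0.0243056.
After k=1: 54.0915.
Correction k=2: B_{4}/4! · (f^{(3)}(24) − f^{(3)}(3)) = −1/720 · (0.000144676 − 0.0740741) = 0.000102680.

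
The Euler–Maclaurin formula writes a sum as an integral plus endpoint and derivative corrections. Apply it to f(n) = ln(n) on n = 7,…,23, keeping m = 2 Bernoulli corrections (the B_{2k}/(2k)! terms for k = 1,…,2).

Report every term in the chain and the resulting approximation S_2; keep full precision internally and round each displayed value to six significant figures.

∫_7^23 ln(x) dx evaluates to 42.4950.
½[f(7) + f(23)] = ½[1.94591 + 3.13549] = 2.54070.
Integral + boundary = 45.0357.
Order-1 term: 1/12 · (0.0434783 − 0.142857) = -0.00828157.
After k=1: 45.0274.
Order-2 term: −1/720 · (0.000164379 − 0.00583090) = 7.87017e-06.

S_2 ≈ 45.0274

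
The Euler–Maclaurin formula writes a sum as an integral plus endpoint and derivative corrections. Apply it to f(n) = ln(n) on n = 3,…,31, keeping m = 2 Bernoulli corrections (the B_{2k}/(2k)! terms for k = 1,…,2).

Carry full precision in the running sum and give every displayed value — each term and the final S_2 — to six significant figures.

∫_3^31 ln(x) dx evaluates to 75.1578.
½[f(3) + f(31)] = ½[1.09861 + 3.43399] = 2.26630.
So far: 77.4241.
Correction k=1: B_{2}/2! · (f^{(1)}(31) − f^{(1)}(3)) = 1/12 · (0.0322581 − 0.333333) = -0.0250896.
After k=1: 77.3990.
Correction k=2: B_{4}/4! · (f^{(3)}(31) − f^{(3)}(3)) = −1/720 · (6.71344e-05 − 0.0740741) = 0.000102787.

S_2 ≈ 77.3991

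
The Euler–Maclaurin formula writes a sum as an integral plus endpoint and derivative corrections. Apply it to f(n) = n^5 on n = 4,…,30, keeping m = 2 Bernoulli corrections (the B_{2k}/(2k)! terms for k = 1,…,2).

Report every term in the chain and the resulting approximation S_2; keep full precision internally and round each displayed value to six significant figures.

Integral: ∫_4^30 x^5 dx = 1.21499e+08.
Endpoint term: (f(4) + f(30))/2 = (1024.00 + 2.43000e+07)/2 = 1.21505e+07.
So far: 1.33650e+08.
k=1: B_{2}/(2)! × [f^{(1)}(30) − f^{(1)}(4)] = 1/12 × (4.05000e+06 − 1280.00) = 337393.
Running total after k=1: 1.33987e+08.
k=2: B_{4}/(4)! × [f^{(3)}(30) − f^{(3)}(4)] = −1/720 × (54000.0 − 960.000) = -73.6667.

S_2 ≈ 1.33987e+08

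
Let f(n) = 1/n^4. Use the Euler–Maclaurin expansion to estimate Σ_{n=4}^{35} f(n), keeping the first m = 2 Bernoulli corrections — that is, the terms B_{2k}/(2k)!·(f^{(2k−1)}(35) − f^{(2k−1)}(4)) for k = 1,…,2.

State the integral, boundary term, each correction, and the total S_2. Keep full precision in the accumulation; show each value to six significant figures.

The integral term ∫_4^35 1/x^4 dx = 0.00520056.
Boundary: ½(f(4) + f(35)) = ½(0.00390625 + 6.66389e-07) = 0.00195346.
So far: 0.00715402.
Order-1 term: 1/12 · (-7.61587e-08 − (-0.00390625)) = 0.000325514.
After k=1: 0.00747953.
Order-2 term: −1/720 · (-1.86511e-09 − (-0.00732422)) = -1.01725e-05.

S_2 ≈ 0.00746936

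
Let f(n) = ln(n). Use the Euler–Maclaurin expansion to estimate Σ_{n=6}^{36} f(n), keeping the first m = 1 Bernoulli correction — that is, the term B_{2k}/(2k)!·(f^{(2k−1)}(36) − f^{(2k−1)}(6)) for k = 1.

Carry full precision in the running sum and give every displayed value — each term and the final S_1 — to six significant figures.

S_1 ≈ 90.9322

∫_6^36 ln(x) dx evaluates to 88.2561.
½[f(6) + f(36)] = ½[1.79176 + 3.58352] = 2.68764.
Running total after boundary: 90.9438.
Correction k=1: B_{2}/2! · (f^{(1)}(36) − f^{(1)}(6)) = 1/12 · (0.0277778 − 0.166667) = -0.0115741.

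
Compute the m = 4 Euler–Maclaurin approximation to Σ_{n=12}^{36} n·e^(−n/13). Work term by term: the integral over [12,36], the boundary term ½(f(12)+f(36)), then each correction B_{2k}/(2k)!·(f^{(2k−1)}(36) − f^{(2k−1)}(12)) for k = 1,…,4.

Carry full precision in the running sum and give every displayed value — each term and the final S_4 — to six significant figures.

S_4 ≈ 92.6751

The integral term ∫_12^36 x·e^(−x/13) dx = 89.1744.
Boundary: ½(f(12) + f(36)) = ½(4.76754 + 2.25757) = 3.51255.
Integral + boundary = 92.6869.
Order-1 term: 1/12 · (-0.110949 − 0.0305611) = -0.0117925.
Running total after k=1: 92.6751.
Order-2 term: −1/720 · (8.56307e-05 − 0.00488255) = 6.66238e-06.
Running total after k=2: 92.6751.
Order-3 term: 1/30240 · (4.89801e-06 − 5.67116e-05) = -1.71341e-09.
Running total after k=3: 92.6751.
Order-4 term: −1/1209600 · (5.49664e-08 − 5.00192e-07) = 3.68076e-13.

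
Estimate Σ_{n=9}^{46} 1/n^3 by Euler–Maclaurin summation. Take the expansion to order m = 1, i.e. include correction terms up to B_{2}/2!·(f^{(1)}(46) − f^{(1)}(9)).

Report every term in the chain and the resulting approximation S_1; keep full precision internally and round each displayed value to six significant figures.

The integral term ∫_9^46 1/x^3 dx = 0.00593654.
Boundary: ½(f(9) + f(46)) = ½(0.00137174 + 1.02737e-05) = 0.000691008.
Integral + boundary = 0.00662755.
k=1: B_{2}/(2)! × [f^{(1)}(46) − f^{(1)}(9)] = 1/12 × (-6.70023e-07 − (-0.000457247)) = 3.80481e-05.

S_1 ≈ 0.00666560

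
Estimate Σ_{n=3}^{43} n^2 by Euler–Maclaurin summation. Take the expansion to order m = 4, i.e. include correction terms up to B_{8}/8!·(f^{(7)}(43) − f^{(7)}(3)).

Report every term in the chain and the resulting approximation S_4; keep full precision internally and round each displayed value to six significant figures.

Integral: ∫_3^43 x^2 dx = 26493.3.
½[f(3) + f(43)] = ½[9.00000 + 1849.00] = 929.000.
Integral + boundary = 27422.3.
k=1: B_{2}/(2)! × [f^{(1)}(43) − f^{(1)}(3)] = 1/12 × (86.0000 − 6.00000) = 6.66667.
Partial sum through k=1: 27429.0.
k=2: B_{4}/(4)! × [f^{(3)}(43) − f^{(3)}(3)] = −1/720 × (0.00000 − 0.00000) = 0.00000.
Partial sum through k=2: 27429.0.
k=3: B_{6}/(6)! × [f^{(5)}(43) − f^{(5)}(3)] = 1/30240 × (0.00000 − 0.00000) = 0.00000.
Partial sum through k=3: 27429.0.
k=4: B_{8}/(8)! × [f^{(7)}(43) − f^{(7)}(3)] = −1/1209600 × (0.00000 − 0.00000) = 0.00000.

S_4 ≈ 27429.0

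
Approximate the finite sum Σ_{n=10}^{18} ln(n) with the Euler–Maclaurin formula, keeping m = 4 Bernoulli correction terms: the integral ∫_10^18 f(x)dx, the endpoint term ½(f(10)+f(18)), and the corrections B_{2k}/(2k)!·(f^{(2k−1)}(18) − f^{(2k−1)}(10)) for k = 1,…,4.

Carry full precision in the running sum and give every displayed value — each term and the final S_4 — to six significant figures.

Integral: ∫_10^18 ln(x) dx = 21.0008.
½[f(10) + f(18)] = ½[2.30259 + 2.89037] = 2.59648.
So far: 23.5973.
k=1: B_{2}/(2)! × [f^{(1)}(18) − f^{(1)}(10)] = 1/12 × (0.0555556 − 0.100000) = -0.00370370.
Running total after k=1: 23.5936.
k=2: B_{4}/(4)! × [f^{(3)}(18) − f^{(3)}(10)] = −1/720 × (0.000342936 − 0.00200000) = 2.30148e-06.
Running total after k=2: 23.5936.
k=3: B_{6}/(6)! × [f^{(5)}(18) − f^{(5)}(10)] = 1/30240 × (1.27013e-05 − 0.000240000) = -7.51649e-09.
Running total after k=3: 23.5936.
k=4: B_{8}/(8)! × [f^{(7)}(18) − f^{(7)}(10)] = −1/1209600 × (1.17605e-06 − 7.20000e-05) = 5.85515e-11.

S_4 ≈ 23.5936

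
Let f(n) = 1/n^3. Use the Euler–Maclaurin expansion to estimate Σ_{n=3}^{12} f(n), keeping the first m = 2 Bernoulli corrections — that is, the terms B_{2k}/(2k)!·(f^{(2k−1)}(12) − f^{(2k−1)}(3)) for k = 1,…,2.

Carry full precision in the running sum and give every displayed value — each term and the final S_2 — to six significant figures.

S_2 ≈ 0.0738513

Integral: ∫_3^12 1/x^3 dx = 0.0520833.
½[f(3) + f(12)] = ½[0.0370370 + 0.000578704] = 0.0188079.
Running total after boundary: 0.0708912.
Order-1 term: 1/12 · (-0.000144676 − (-0.0370370)) = 0.00307436.
Running total after k=1: 0.0739656.
Order-2 term: −1/720 · (-2.00939e-05 − (-0.0823045)) = -0.000114284.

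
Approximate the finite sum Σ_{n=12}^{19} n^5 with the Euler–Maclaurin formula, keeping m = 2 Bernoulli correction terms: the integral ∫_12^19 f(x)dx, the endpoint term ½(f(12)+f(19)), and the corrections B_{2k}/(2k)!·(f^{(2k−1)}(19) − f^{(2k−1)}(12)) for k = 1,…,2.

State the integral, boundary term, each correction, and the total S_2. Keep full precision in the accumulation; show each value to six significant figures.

The integral term ∫_12^19 x^5 dx = 7.34332e+06.
Boundary: ½(f(12) + f(19)) = ½(248832 + 2.47610e+06) = 1.36247e+06.
Running total after boundary: 8.70578e+06.
Order-1 term: 1/12 · (651605 − 103680) = 45660.4.
After k=1: 8.75144e+06.
Order-2 term: −1/720 · (21660.0 − 8640.00) = -18.0833.

S_2 ≈ 8.75142e+06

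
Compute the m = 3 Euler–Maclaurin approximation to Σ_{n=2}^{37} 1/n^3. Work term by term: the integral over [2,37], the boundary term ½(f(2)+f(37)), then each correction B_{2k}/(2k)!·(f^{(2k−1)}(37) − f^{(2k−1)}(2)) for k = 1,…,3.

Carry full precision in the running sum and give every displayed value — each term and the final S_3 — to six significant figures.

S_3 ≈ 0.201793

The integral term ∫_2^37 1/x^3 dx = 0.124635.
Endpoint term: (f(2) + f(37))/2 = (0.125000 + 1.97422e-05)/2 = 0.0625099.
Running total after boundary: 0.187145.
k=1: B_{2}/(2)! × [f^{(1)}(37) − f^{(1)}(2)] = 1/12 × (-1.60072e-06 − (-0.187500)) = 0.0156249.
Running total after k=1: 0.202770.
k=2: B_{4}/(4)! × [f^{(3)}(37) − f^{(3)}(2)] = −1/720 × (-2.33852e-08 − (-0.937500)) = -0.00130208.
Running total after k=2: 0.201467.
k=3: B_{6}/(6)! × [f^{(5)}(37) − f^{(5)}(2)] = 1/30240 × (-7.17442e-10 − (-9.84375)) = 0.000325521.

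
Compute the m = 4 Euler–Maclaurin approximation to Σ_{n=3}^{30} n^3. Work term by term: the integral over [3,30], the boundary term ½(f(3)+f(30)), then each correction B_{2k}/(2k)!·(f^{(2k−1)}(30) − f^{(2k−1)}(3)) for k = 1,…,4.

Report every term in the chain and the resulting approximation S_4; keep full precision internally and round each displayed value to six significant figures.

∫_3^30 x^3 dx evaluates to 202480.
Boundary: ½(f(3) + f(30)) = ½(27.0000 + 27000.0) = 13513.5.
Integral + boundary = 215993.
Correction k=1: B_{2}/2! · (f^{(1)}(30) − f^{(1)}(3)) = 1/12 · (2700.00 − 27.0000) = 222.750.
After k=1: 216216.
Correction k=2: B_{4}/4! · (f^{(3)}(30) − f^{(3)}(3)) = −1/720 · (6.00000 − 6.00000) = 0.00000.
After k=2: 216216.
Correction k=3: B_{6}/6! · (f^{(5)}(30) − f^{(5)}(3)) = 1/30240 · (0.00000 − 0.00000) = 0.00000.
After k=3: 216216.
Correction k=4: B_{8}/8! · (f^{(7)}(30) − f^{(7)}(3)) = −1/1209600 · (0.00000 − 0.00000) = 0.00000.

S_4 ≈ 216216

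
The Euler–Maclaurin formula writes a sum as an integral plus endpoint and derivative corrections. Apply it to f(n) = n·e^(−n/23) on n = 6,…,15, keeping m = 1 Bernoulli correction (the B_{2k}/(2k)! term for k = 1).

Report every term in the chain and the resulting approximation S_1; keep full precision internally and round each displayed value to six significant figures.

S_1 ≈ 64.7528

Integral: ∫_6^15 x·e^(−x/23) dx = 58.5672.
Endpoint term: (f(6) + f(15))/2 = (4.62229 + 7.81368)/2 = 6.21799.
Running total after boundary: 64.7852.
Correction k=1: B_{2}/2! · (f^{(1)}(15) − f^{(1)}(6)) = 1/12 · (0.181187 − 0.569412) = -0.0323521.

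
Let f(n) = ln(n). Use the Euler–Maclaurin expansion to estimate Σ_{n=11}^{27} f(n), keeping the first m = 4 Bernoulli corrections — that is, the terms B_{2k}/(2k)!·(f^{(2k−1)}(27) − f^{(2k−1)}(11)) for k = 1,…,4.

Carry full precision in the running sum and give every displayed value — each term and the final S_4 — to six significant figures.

S_4 ≈ 49.4531

The integral term ∫_11^27 ln(x) dx = 46.6107.
½[f(11) + f(27)] = ½[2.39790 + 3.29584] = 2.84687.
Running total after boundary: 49.4576.
k=1: B_{2}/(2)! × [f^{(1)}(27) − f^{(1)}(11)] = 1/12 × (0.0370370 − 0.0909091) = -0.00448934.
Running total after k=1: 49.4531.
k=2: B_{4}/(4)! × [f^{(3)}(27) − f^{(3)}(11)] = −1/720 × (0.000101611 − 0.00150263) = 1.94586e-06.
Running total after k=2: 49.4531.
k=3: B_{6}/(6)! × [f^{(5)}(27) − f^{(5)}(11)] = 1/30240 × (1.67260e-06 − 0.000149021) = -4.87264e-09.
Running total after k=3: 49.4531.
k=4: B_{8}/(8)! × [f^{(7)}(27) − f^{(7)}(11)] = −1/1209600 × (6.88313e-08 − 3.69474e-05) = 3.04882e-11.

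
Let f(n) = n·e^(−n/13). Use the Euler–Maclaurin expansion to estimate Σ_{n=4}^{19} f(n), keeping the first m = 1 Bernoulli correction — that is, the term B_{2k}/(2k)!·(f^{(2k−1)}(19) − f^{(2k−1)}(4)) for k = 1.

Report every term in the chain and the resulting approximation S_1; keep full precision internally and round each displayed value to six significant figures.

The integral term ∫_4^19 x·e^(−x/13) dx = 66.0045.
Boundary: ½(f(4) + f(19)) = ½(2.94057 + 4.40571) = 3.67314.
So far: 69.6776.
Order-1 term: 1/12 · (-0.107021 − 0.508944) = -0.0513304.

S_1 ≈ 69.6263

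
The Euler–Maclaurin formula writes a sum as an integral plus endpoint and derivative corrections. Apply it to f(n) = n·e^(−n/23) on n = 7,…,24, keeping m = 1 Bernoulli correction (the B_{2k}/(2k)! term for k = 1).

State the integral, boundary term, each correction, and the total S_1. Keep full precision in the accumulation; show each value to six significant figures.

∫_7^24 x·e^(−x/23) dx evaluates to 128.189.
Boundary: ½(f(7) + f(24)) = ½(5.16323 + 8.45346) = 6.80834.
So far: 134.997.
Correction k=1: B_{2}/2! · (f^{(1)}(24) − f^{(1)}(7)) = 1/12 · (-0.0153142 − 0.513116) = -0.0440359.

S_1 ≈ 134.953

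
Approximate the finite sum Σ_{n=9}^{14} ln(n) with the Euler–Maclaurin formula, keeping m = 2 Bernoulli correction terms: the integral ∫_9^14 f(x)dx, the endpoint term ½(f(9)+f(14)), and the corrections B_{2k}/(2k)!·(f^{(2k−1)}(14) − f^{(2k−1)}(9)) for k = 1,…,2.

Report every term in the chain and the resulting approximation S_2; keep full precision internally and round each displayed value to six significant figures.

S_2 ≈ 14.5866

Integral: ∫_9^14 ln(x) dx = 12.1718.
Boundary: ½(f(9) + f(14)) = ½(2.19722 + 2.63906) = 2.41814.
So far: 14.5899.
Order-1 term: 1/12 · (0.0714286 − 0.111111) = -0.00330688.
Partial sum through k=1: 14.5866.
Order-2 term: −1/720 · (0.000728863 − 0.00274348) = 2.79809e-06.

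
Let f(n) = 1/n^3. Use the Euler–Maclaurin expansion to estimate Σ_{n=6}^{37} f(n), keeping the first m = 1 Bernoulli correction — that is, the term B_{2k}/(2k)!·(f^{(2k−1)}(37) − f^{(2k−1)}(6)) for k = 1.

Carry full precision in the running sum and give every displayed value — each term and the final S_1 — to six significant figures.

Integral: ∫_6^37 1/x^3 dx = 0.0135237.
Boundary: ½(f(6) + f(37)) = ½(0.00462963 + 1.97422e-05) = 0.00232469.
So far: 0.0158483.
Order-1 term: 1/12 · (-1.60072e-06 − (-0.00231481)) = 0.000192768.

S_1 ≈ 0.0160411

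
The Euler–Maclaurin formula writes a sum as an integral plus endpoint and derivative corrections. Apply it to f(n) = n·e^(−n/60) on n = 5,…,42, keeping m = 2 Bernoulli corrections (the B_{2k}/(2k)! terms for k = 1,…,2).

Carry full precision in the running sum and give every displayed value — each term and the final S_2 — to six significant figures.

The integral term ∫_5^42 x·e^(−x/60) dx = 549.071.
Endpoint term: (f(5) + f(42))/2 = (4.60022 + 20.8566)/2 = 12.7284.
So far: 561.800.
k=1: B_{2}/(2)! × [f^{(1)}(42) − f^{(1)}(5)] = 1/12 × (0.148976 − 0.843374) = -0.0578665.
Partial sum through k=1: 561.742.
k=2: B_{4}/(4)! × [f^{(3)}(42) − f^{(3)}(5)] = −1/720 × (0.000317263 − 0.000745406) = 5.94644e-07.

S_2 ≈ 561.742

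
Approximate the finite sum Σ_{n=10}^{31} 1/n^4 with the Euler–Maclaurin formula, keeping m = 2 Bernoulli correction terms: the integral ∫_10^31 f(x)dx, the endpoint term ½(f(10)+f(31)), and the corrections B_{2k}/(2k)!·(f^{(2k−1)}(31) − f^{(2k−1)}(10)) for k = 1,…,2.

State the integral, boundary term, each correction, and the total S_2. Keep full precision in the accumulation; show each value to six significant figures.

∫_10^31 1/x^4 dx evaluates to 0.000322144.
½[f(10) + f(31)] = ½[0.000100000 + 1.08281e-06] = 5.05414e-05.
Running total after boundary: 0.000372686.
k=1: B_{2}/(2)! × [f^{(1)}(31) − f^{(1)}(10)] = 1/12 × (-1.39718e-07 − (-4.00000e-05)) = 3.32169e-06.
Partial sum through k=1: 0.000376007.
k=2: B_{4}/(4)! × [f^{(3)}(31) − f^{(3)}(10)] = −1/720 × (-4.36164e-09 − (-1.20000e-05)) = -1.66606e-08.

S_2 ≈ 0.000375991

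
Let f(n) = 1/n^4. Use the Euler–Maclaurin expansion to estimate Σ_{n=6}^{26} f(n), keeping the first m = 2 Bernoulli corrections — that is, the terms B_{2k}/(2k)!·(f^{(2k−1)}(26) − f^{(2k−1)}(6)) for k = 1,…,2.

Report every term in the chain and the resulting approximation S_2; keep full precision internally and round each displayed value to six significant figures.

∫_6^26 1/x^4 dx evaluates to 0.00152424.
Boundary: ½(f(6) + f(26)) = ½(0.000771605 + 2.18830e-06) = 0.000386897.
Running total after boundary: 0.00191114.
k=1: B_{2}/(2)! × [f^{(1)}(26) − f^{(1)}(6)] = 1/12 × (-3.36661e-07 − (-0.000514403)) = 4.28389e-05.
Running total after k=1: 0.00195398.
k=2: B_{4}/(4)! × [f^{(3)}(26) − f^{(3)}(6)] = −1/720 × (-1.49406e-08 − (-0.000428669)) = -5.95353e-07.

S_2 ≈ 0.00195338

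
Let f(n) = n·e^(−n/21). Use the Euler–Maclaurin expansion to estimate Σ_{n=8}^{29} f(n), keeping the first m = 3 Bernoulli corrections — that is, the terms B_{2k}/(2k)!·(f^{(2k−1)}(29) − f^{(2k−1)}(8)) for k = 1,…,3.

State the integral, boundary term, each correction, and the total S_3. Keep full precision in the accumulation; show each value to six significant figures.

S_3 ≈ 158.503

Integral: ∫_8^29 x·e^(−x/21) dx = 152.169.
½[f(8) + f(29)] = ½[5.46568 + 7.28883] = 6.37726.
Running total after boundary: 158.546.
Correction k=1: B_{2}/2! · (f^{(1)}(29) − f^{(1)}(8)) = 1/12 · (-0.0957482 − 0.422940) = -0.0432240.
Partial sum through k=1: 158.503.
Correction k=2: B_{4}/4! · (f^{(3)}(29) − f^{(3)}(8)) = −1/720 · (0.000922744 − 0.00405751) = 4.35384e-06.
Partial sum through k=2: 158.503.
Correction k=3: B_{6}/6! · (f^{(5)}(29) − f^{(5)}(8)) = 1/30240 · (4.67710e-06 − 1.62267e-05) = -3.81930e-10.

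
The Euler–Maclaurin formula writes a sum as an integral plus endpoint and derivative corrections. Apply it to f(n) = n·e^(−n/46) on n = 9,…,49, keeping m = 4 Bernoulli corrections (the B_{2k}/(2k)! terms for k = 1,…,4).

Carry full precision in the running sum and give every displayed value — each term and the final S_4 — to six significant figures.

S_4 ≈ 586.369

Integral: ∫_9^49 x·e^(−x/46) dx = 574.281.
Boundary: ½(f(9) + f(49)) = ½(7.40068 + 16.8880) = 12.1443.
Integral + boundary = 586.426.
Correction k=1: B_{2}/2! · (f^{(1)}(49) − f^{(1)}(9)) = 1/12 · (-0.0224774 − 0.661414) = -0.0569909.
Running total after k=1: 586.369.
Correction k=2: B_{4}/4! · (f^{(3)}(49) − f^{(3)}(9)) = −1/720 · (0.000315136 − 0.00108980) = 1.07592e-06.
Running total after k=2: 586.369.
Correction k=3: B_{6}/6! · (f^{(5)}(49) − f^{(5)}(9)) = 1/30240 · (3.02881e-07 − 8.82333e-07) = -1.91618e-11.
Running total after k=3: 586.369.
Correction k=4: B_{8}/8! · (f^{(7)}(49) − f^{(7)}(9)) = −1/1209600 · (2.15894e-10 − 5.90567e-10) = 3.09749e-16.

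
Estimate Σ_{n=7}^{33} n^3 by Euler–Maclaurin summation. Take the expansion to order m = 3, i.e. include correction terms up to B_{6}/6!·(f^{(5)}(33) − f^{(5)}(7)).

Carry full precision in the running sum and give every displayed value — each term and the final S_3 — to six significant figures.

S_3 ≈ 314280

∫_7^33 x^3 dx evaluates to 295880.
½[f(7) + f(33)] = ½[343.000 + 35937.0] = 18140.0.
Integral + boundary = 314020.
k=1: B_{2}/(2)! × [f^{(1)}(33) − f^{(1)}(7)] = 1/12 × (3267.00 − 147.000) = 260.000.
Partial sum through k=1: 314280.
k=2: B_{4}/(4)! × [f^{(3)}(33) − f^{(3)}(7)] = −1/720 × (6.00000 − 6.00000) = 0.00000.
Partial sum through k=2: 314280.
k=3: B_{6}/(6)! × [f^{(5)}(33) − f^{(5)}(7)] = 1/30240 × (0.00000 − 0.00000) = 0.00000.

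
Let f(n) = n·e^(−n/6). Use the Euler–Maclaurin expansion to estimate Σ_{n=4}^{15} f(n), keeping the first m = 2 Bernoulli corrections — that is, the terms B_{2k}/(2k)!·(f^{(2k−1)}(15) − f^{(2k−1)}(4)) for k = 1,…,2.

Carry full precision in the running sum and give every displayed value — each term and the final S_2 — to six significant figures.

∫_4^15 x·e^(−x/6) dx evaluates to 20.4623.
Boundary: ½(f(4) + f(15)) = ½(2.05367 + 1.23127) = 1.64247.
Integral + boundary = 22.1048.
Order-1 term: 1/12 · (-0.123127 − 0.171139) = -0.0245222.
Partial sum through k=1: 22.0803.
Order-2 term: −1/720 · (0.00114007 − 0.0332770) = 4.46347e-05.

S_2 ≈ 22.0803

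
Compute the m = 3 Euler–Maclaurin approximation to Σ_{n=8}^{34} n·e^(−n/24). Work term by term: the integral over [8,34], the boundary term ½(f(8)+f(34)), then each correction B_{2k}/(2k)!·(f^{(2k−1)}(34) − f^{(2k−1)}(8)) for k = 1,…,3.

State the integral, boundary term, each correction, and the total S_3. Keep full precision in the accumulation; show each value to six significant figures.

S_3 ≈ 219.647

The integral term ∫_8^34 x·e^(−x/24) dx = 212.707.
Boundary: ½(f(8) + f(34)) = ½(5.73225 + 8.24572) = 6.98898.
So far: 219.696.
Correction k=1: B_{2}/2! · (f^{(1)}(34) − f^{(1)}(8)) = 1/12 · (-0.101050 − 0.477688) = -0.0482282.
Running total after k=1: 219.647.
Correction k=2: B_{4}/4! · (f^{(3)}(34) − f^{(3)}(8)) = −1/720 · (0.000666652 − 0.00331727) = 3.68142e-06.
Running total after k=2: 219.647.
Correction k=3: B_{6}/6! · (f^{(5)}(34) − f^{(5)}(8)) = 1/30240 · (2.61934e-06 − 1.00785e-05) = -2.46666e-10.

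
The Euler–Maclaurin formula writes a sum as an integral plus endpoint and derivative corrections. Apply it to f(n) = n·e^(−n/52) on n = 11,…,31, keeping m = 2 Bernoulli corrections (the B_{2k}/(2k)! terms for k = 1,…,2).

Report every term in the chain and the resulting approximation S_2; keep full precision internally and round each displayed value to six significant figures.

S_2 ≈ 286.549

The integral term ∫_11^31 x·e^(−x/52) dx = 273.593.
½[f(11) + f(31)] = ½[8.90272 + 17.0787] = 12.9907.
So far: 286.584.
Correction k=1: B_{2}/2! · (f^{(1)}(31) − f^{(1)}(11)) = 1/12 · (0.222490 − 0.638132) = -0.0346369.
Partial sum through k=1: 286.549.
Correction k=2: B_{4}/4! · (f^{(3)}(31) − f^{(3)}(11)) = −1/720 · (0.000489772 − 0.000834618) = 4.78954e-07.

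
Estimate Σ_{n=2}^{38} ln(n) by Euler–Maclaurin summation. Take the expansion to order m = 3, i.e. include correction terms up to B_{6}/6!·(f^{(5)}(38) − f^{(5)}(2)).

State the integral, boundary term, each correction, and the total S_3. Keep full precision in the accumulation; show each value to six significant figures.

S_3 ≈ 102.968

∫_2^38 ln(x) dx evaluates to 100.842.
Endpoint term: (f(2) + f(38))/2 = (0.693147 + 3.63759)/2 = 2.16537.
Integral + boundary = 103.007.
Order-1 term: 1/12 · (0.0263158 − 0.500000) = -0.0394737.
After k=1: 102.968.
Order-2 term: −1/720 · (3.64485e-05 − 0.250000) = 0.000347172.
After k=2: 102.968.
Order-3 term: 1/30240 · (3.02896e-07 − 0.750000) = -2.48016e-05.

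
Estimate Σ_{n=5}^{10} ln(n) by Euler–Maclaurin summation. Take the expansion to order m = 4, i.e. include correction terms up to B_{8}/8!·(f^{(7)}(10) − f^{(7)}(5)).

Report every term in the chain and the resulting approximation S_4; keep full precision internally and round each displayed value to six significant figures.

The integral term ∫_5^10 ln(x) dx = 9.97866.
½[f(5) + f(10)] = ½[1.60944 + 2.30259] = 1.95601.
So far: 11.9347.
Correction k=1: B_{2}/2! · (f^{(1)}(10) − f^{(1)}(5)) = 1/12 · (0.100000 − 0.200000) = -0.00833333.
After k=1: 11.9263.
Correction k=2: B_{4}/4! · (f^{(3)}(10) − f^{(3)}(5)) = −1/720 · (0.00200000 − 0.0160000) = 1.94444e-05.
After k=2: 11.9264.
Correction k=3: B_{6}/6! · (f^{(5)}(10) − f^{(5)}(5)) = 1/30240 · (0.000240000 − 0.00768000) = -2.46032e-07.
After k=3: 11.9264.
Correction k=4: B_{8}/8! · (f^{(7)}(10) − f^{(7)}(5)) = −1/1209600 · (7.20000e-05 − 0.00921600) = 7.55952e-09.

S_4 ≈ 11.9264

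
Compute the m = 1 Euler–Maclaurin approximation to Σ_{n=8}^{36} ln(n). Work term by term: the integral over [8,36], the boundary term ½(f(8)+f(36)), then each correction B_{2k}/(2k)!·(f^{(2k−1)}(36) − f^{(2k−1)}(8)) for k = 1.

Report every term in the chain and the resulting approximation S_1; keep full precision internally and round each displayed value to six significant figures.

S_1 ≈ 87.1945

Integral: ∫_8^36 ln(x) dx = 84.3711.
½[f(8) + f(36)] = ½[2.07944 + 3.58352] = 2.83148.
Integral + boundary = 87.2026.
Order-1 term: 1/12 · (0.0277778 − 0.125000) = -0.00810185.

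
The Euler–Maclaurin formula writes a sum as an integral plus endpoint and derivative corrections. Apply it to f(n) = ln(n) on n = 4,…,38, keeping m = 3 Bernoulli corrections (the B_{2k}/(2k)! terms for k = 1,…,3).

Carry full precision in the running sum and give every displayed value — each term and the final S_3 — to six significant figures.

∫_4^38 ln(x) dx evaluates to 98.6831.
Boundary: ½(f(4) + f(38)) = ½(1.38629 + 3.63759) = 2.51194.
So far: 101.195.
Correction k=1: B_{2}/2! · (f^{(1)}(38) − f^{(1)}(4)) = 1/12 · (0.0263158 − 0.250000) = -0.0186404.
Running total after k=1: 101.176.
Correction k=2: B_{4}/4! · (f^{(3)}(38) − f^{(3)}(4)) = −1/720 · (3.64485e-05 − 0.0312500) = 4.33522e-05.
Running total after k=2: 101.176.
Correction k=3: B_{6}/6! · (f^{(5)}(38) − f^{(5)}(4)) = 1/30240 · (3.02896e-07 − 0.0234375) = -7.75040e-07.

S_3 ≈ 101.176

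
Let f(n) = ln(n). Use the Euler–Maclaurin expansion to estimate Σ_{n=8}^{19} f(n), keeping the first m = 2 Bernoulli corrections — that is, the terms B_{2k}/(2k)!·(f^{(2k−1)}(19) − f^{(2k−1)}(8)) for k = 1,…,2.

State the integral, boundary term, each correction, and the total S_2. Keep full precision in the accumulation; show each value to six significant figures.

Integral: ∫_8^19 ln(x) dx = 28.3088.
Boundary: ½(f(8) + f(19)) = ½(2.07944 + 2.94444) = 2.51194.
Integral + boundary = 30.8207.
k=1: B_{2}/(2)! × [f^{(1)}(19) − f^{(1)}(8)] = 1/12 × (0.0526316 − 0.125000) = -0.00603070.
Running total after k=1: 30.8147.
k=2: B_{4}/(4)! × [f^{(3)}(19) − f^{(3)}(8)] = −1/720 × (0.000291588 − 0.00390625) = 5.02036e-06.

S_2 ≈ 30.8147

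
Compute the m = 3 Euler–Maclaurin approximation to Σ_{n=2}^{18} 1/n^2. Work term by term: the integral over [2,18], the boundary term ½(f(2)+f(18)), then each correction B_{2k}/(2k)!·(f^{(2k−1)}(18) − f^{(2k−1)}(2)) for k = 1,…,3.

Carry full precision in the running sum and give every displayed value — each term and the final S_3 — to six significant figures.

S_3 ≈ 0.590937

Integral: ∫_2^18 1/x^2 dx = 0.444444.
Boundary: ½(f(2) + f(18)) = ½(0.250000 + 0.00308642) = 0.126543.
Integral + boundary = 0.570988.
Correction k=1: B_{2}/2! · (f^{(1)}(18) − f^{(1)}(2)) = 1/12 · (-0.000342936 − (-0.250000)) = 0.0208048.
Partial sum through k=1: 0.591792.
Correction k=2: B_{4}/4! · (f^{(3)}(18) − f^{(3)}(2)) = −1/720 · (-1.27013e-05 − (-0.750000)) = -0.00104165.
Partial sum through k=2: 0.590751.
Correction k=3: B_{6}/6! · (f^{(5)}(18) − f^{(5)}(2)) = 1/30240 · (-1.17605e-06 − (-5.62500)) = 0.000186012.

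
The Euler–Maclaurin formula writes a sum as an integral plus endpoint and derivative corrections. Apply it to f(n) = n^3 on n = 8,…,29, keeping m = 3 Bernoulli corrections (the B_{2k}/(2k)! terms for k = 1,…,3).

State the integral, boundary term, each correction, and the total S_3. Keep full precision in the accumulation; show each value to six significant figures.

S_3 ≈ 188441

The integral term ∫_8^29 x^3 dx = 175796.
½[f(8) + f(29)] = ½[512.000 + 24389.0] = 12450.5.
So far: 188247.
Order-1 term: 1/12 · (2523.00 − 192.000) = 194.250.
Running total after k=1: 188441.
Order-2 term: −1/720 · (6.00000 − 6.00000) = 0.00000.
Running total after k=2: 188441.
Order-3 term: 1/30240 · (0.00000 − 0.00000) = 0.00000.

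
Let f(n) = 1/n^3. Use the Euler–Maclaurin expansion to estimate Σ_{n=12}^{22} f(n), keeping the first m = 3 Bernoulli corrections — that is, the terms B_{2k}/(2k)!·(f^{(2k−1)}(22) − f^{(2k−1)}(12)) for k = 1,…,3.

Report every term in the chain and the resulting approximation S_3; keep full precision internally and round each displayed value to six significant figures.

S_3 ≈ 0.00278644

∫_12^22 1/x^3 dx evaluates to 0.00243916.
Endpoint term: (f(12) + f(22))/2 = (0.000578704 + 9.39144e-05)/2 = 0.000336309.
Running total after boundary: 0.00277547.
Order-1 term: 1/12 · (-1.28065e-05 − (-0.000144676)) = 1.09891e-05.
Running total after k=1: 0.00278646.
Order-2 term: −1/720 · (-5.29194e-07 − (-2.00939e-05)) = -2.71732e-08.
Running total after k=2: 0.00278644.
Order-3 term: 1/30240 · (-4.59218e-08 − (-5.86071e-06)) = 1.92288e-10.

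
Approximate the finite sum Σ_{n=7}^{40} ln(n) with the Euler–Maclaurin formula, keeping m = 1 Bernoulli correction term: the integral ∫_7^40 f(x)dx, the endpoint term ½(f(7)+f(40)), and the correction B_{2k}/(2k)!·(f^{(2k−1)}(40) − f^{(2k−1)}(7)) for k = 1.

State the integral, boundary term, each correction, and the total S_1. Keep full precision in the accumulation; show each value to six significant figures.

S_1 ≈ 103.741

Integral: ∫_7^40 ln(x) dx = 100.934.
½[f(7) + f(40)] = ½[1.94591 + 3.68888] = 2.81739.
So far: 103.751.
k=1: B_{2}/(2)! × [f^{(1)}(40) − f^{(1)}(7)] = 1/12 × (0.0250000 − 0.142857) = -0.00982143.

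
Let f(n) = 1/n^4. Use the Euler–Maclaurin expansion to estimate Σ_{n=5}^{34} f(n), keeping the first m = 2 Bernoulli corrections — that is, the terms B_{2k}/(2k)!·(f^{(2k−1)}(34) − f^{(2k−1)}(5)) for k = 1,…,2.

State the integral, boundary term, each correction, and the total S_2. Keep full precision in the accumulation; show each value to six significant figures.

Integral: ∫_5^34 1/x^4 dx = 0.00265819.
Endpoint term: (f(5) + f(34))/2 = (0.00160000 + 7.48315e-07)/2 = 0.000800374.
Integral + boundary = 0.00345856.
k=1: B_{2}/(2)! × [f^{(1)}(34) − f^{(1)}(5)] = 1/12 × (-8.80370e-08 − (-0.00128000)) = 0.000106659.
After k=1: 0.00356522.
k=2: B_{4}/(4)! × [f^{(3)}(34) − f^{(3)}(5)] = −1/720 × (-2.28470e-09 − (-0.00153600)) = -2.13333e-06.

S_2 ≈ 0.00356309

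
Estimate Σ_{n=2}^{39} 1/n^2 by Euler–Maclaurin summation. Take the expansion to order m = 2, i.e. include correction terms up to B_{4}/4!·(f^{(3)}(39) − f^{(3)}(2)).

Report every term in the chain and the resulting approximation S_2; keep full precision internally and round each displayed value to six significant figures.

S_2 ≈ 0.619477

The integral term ∫_2^39 1/x^2 dx = 0.474359.
Endpoint term: (f(2) + f(39))/2 = (0.250000 + 0.000657462)/2 = 0.125329.
Integral + boundary = 0.599688.
Correction k=1: B_{2}/2! · (f^{(1)}(39) − f^{(1)}(2)) = 1/12 · (-3.37160e-05 − (-0.250000)) = 0.0208305.
Running total after k=1: 0.620518.
Correction k=2: B_{4}/4! · (f^{(3)}(39) − f^{(3)}(2)) = −1/720 · (-2.66004e-07 − (-0.750000)) = -0.00104167.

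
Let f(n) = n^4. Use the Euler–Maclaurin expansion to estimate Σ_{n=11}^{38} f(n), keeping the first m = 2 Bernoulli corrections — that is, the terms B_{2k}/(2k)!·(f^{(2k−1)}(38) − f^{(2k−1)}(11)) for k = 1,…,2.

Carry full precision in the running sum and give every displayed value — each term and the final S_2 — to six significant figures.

Integral: ∫_11^38 x^4 dx = 1.58148e+07.
Endpoint term: (f(11) + f(38))/2 = (14641.0 + 2.08514e+06)/2 = 1.04989e+06.
Integral + boundary = 1.68647e+07.
Order-1 term: 1/12 · (219488 − 5324.00) = 17847.0.
Running total after k=1: 1.68826e+07.
Order-2 term: −1/720 · (912.000 − 264.000) = -0.900000.

S_2 ≈ 1.68826e+07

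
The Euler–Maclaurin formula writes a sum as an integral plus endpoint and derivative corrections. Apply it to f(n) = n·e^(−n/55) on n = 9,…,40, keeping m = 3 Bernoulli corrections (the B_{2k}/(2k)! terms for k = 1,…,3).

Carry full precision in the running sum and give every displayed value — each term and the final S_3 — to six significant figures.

S_3 ≈ 477.244

The integral term ∫_9^40 x·e^(−x/55) dx = 463.807.
½[f(9) + f(40)] = ½[7.64146 + 19.3290] = 13.4852.
Integral + boundary = 477.293.
Order-1 term: 1/12 · (0.131789 − 0.710115) = -0.0481939.
Running total after k=1: 477.244.
Order-2 term: −1/720 · (0.000363054 − 0.000796105) = 6.01459e-07.
Running total after k=2: 477.244.
Order-3 term: 1/30240 · (2.25634e-07 − 4.48747e-07) = -7.37810e-12.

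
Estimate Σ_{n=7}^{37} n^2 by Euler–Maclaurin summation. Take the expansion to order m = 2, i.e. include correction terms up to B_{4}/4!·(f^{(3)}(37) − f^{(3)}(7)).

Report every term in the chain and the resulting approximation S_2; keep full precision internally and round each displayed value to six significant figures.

S_2 ≈ 17484.0

The integral term ∫_7^37 x^2 dx = 16770.0.
Boundary: ½(f(7) + f(37)) = ½(49.0000 + 1369.00) = 709.000.
Integral + boundary = 17479.0.
Order-1 term: 1/12 · (74.0000 − 14.0000) = 5.00000.
Running total after k=1: 17484.0.
Order-2 term: −1/720 · (0.00000 − 0.00000) = 0.00000.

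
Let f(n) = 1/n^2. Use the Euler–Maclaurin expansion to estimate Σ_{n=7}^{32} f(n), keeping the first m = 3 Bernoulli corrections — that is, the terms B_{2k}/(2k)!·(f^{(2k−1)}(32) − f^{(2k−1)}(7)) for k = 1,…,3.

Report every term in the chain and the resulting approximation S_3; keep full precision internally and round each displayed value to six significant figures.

S_3 ≈ 0.122778

Integral: ∫_7^32 1/x^2 dx = 0.111607.
½[f(7) + f(32)] = ½[0.0204082 + 0.000976562] = 0.0106924.
Running total after boundary: 0.122300.
Correction k=1: B_{2}/2! · (f^{(1)}(32) − f^{(1)}(7)) = 1/12 · (-6.10352e-05 − (-0.00583090)) = 0.000480822.
Partial sum through k=1: 0.122780.
Correction k=2: B_{4}/4! · (f^{(3)}(32) − f^{(3)}(7)) = −1/720 · (-7.15256e-07 − (-0.00142798)) = -1.98231e-06.
Partial sum through k=2: 0.122778.
Correction k=3: B_{6}/6! · (f^{(5)}(32) − f^{(5)}(7)) = 1/30240 · (-2.09548e-08 − (-0.000874271)) = 2.89104e-08.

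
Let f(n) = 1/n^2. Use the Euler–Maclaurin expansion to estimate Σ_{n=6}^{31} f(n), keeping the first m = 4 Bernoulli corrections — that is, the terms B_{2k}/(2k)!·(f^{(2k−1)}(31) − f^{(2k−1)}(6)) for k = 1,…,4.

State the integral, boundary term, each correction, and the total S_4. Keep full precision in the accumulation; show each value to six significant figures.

Integral: ∫_6^31 1/x^2 dx = 0.134409.
Endpoint term: (f(6) + f(31))/2 = (0.0277778 + 0.00104058)/2 = 0.0144092.
Integral + boundary = 0.148818.
k=1: B_{2}/(2)! × [f^{(1)}(31) − f^{(1)}(6)] = 1/12 × (-6.71344e-05 − (-0.00925926)) = 0.000766010.
After k=1: 0.149584.
k=2: B_{4}/(4)! × [f^{(3)}(31) − f^{(3)}(6)] = −1/720 × (-8.38306e-07 − (-0.00308642)) = -4.28553e-06.
After k=2: 0.149580.
k=3: B_{6}/(6)! × [f^{(5)}(31) − f^{(5)}(6)] = 1/30240 × (-2.61698e-08 − (-0.00257202)) = 8.50526e-08.
After k=3: 0.149580.
k=4: B_{8}/(8)! × [f^{(7)}(31) − f^{(7)}(6)] = −1/1209600 × (-1.52498e-09 − (-0.00400091)) = -3.30763e-09.

S_4 ≈ 0.149580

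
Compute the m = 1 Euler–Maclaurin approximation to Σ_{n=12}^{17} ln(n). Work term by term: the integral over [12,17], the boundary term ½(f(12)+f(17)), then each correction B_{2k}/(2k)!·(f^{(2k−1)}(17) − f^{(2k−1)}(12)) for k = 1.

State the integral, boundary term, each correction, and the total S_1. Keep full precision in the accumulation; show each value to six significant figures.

S_1 ≈ 16.0028

∫_12^17 ln(x) dx evaluates to 13.3457.
Endpoint term: (f(12) + f(17))/2 = (2.48491 + 2.83321)/2 = 2.65906.
So far: 16.0048.
Correction k=1: B_{2}/2! · (f^{(1)}(17) − f^{(1)}(12)) = 1/12 · (0.0588235 − 0.0833333) = -0.00204248.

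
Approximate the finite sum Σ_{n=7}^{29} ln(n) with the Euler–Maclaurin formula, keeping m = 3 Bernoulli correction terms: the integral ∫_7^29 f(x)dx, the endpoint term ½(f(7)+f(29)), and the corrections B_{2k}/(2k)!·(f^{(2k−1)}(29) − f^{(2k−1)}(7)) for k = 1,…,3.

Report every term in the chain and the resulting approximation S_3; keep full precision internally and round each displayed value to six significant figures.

∫_7^29 ln(x) dx evaluates to 62.0302.
Boundary: ½(f(7) + f(29)) = ½(1.94591 + 3.36730) = 2.65660.
Running total after boundary: 64.6868.
Correction k=1: B_{2}/2! · (f^{(1)}(29) − f^{(1)}(7)) = 1/12 · (0.0344828 − 0.142857) = -0.00903120.
Running total after k=1: 64.6778.
Correction k=2: B_{4}/4! · (f^{(3)}(29) − f^{(3)}(7)) = −1/720 · (8.20042e-05 − 0.00583090) = 7.98458e-06.
Running total after k=2: 64.6778.
Correction k=3: B_{6}/6! · (f^{(5)}(29) − f^{(5)}(7)) = 1/30240 · (1.17010e-06 − 0.00142798) = -4.71827e-08.

S_3 ≈ 64.6778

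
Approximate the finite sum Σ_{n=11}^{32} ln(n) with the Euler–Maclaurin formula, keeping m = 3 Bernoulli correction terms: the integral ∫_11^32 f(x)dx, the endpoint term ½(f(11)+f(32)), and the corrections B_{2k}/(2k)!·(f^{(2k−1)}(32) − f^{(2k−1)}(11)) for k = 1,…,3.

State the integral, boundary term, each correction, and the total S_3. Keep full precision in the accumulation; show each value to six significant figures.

S_3 ≈ 66.4535

Integral: ∫_11^32 ln(x) dx = 63.5267.
Boundary: ½(f(11) + f(32)) = ½(2.39790 + 3.46574) = 2.93182.
Running total after boundary: 66.4585.
Order-1 term: 1/12 · (0.0312500 − 0.0909091) = -0.00497159.
Partial sum through k=1: 66.4535.
Order-2 term: −1/720 · (6.10352e-05 − 0.00150263) = 2.00221e-06.
Partial sum through k=2: 66.4535.
Order-3 term: 1/30240 · (7.15256e-07 − 0.000149021) = -4.90429e-09.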